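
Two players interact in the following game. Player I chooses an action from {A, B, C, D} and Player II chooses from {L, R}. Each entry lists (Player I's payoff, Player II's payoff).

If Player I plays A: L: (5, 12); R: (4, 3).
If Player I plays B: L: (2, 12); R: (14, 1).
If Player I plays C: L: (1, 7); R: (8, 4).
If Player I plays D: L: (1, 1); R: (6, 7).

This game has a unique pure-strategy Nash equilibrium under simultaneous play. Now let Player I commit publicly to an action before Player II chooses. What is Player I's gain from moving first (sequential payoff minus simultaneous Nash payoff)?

Player II best-responds to each possible Player I move:
- A: BR = L, leader payoff 5.
- B: BR = L, leader payoff 2.
- C: BR = L, leader payoff 1.
- D: BR = R, leader payoff 6.
Player I's induced payoffs are 5, 2, 1, 6, so Player I commits to D. Subgame-perfect outcome: (D, R) with payoffs (6, 7).
For the simultaneous game, intersect best replies.
Player I's best replies: L→A; R→B.
Player II's best replies: A→L; B→L; C→L; D→R.
The unique mutual best reply is (A, L), giving (5, 12).
Player I's commitment gain: 6 − 5 = 1.

1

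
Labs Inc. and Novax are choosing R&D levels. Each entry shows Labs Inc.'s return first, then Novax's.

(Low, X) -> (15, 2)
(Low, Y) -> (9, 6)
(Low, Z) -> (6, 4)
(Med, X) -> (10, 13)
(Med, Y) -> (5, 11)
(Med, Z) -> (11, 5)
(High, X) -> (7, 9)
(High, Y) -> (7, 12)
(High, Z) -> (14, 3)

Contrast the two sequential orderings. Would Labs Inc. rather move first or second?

If Labs Inc. leads: Novax's best replies are Low→Y, Med→X, High→Y; Labs Inc.'s induced payoffs 9, 10, 7; outcome (Med, X), payoffs (10, 13).
If Novax leads: Labs Inc.'s best replies are X→Low, Y→Low, Z→High; Novax's induced payoffs 2, 6, 3; outcome (Low, Y), payoffs (9, 6).
Labs Inc. gets 10 moving first and 9 moving second, so Labs Inc. prefers to move first.

first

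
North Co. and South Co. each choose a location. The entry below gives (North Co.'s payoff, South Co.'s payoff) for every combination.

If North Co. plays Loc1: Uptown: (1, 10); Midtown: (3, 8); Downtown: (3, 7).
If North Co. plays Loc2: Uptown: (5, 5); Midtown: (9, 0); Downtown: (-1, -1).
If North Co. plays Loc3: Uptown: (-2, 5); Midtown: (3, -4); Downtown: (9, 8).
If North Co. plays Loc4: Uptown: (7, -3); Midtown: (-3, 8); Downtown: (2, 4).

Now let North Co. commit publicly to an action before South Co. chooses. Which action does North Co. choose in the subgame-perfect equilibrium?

Loc3

Work backward from South Co.'s decision.
- Loc1: South Co. compares 10, 8, 7 and picks Uptown; North Co. would get 1.
- Loc2: South Co. compares 5, 0, -1 and picks Uptown; North Co. would get 5.
- Loc3: South Co. compares 5, -4, 8 and picks Downtown; North Co. would get 9.
- Loc4: South Co. compares -3, 8, 4 and picks Midtown; North Co. would get -3.
Maximizing over 1, 5, 9, -3, North Co. chooses Loc3. Subgame-perfect outcome: (Loc3, Downtown) with payoffs (9, 8).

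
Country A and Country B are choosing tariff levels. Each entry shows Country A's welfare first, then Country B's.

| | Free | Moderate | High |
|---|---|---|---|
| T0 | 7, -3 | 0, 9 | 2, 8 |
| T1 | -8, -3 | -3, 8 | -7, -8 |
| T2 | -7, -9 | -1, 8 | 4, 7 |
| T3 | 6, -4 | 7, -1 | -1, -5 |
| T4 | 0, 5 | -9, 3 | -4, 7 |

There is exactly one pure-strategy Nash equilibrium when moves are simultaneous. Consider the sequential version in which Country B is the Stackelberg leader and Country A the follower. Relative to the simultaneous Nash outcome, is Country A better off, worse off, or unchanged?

worse off

Backward induction with Country B moving first.
- Free → Country A plays T0 (best of 7, -8, -7, 6, 0); Country B gets -3.
- Moderate → Country A plays T3 (best of 0, -3, -1, 7, -9); Country B gets -1.
- High → Country A plays T2 (best of 2, -7, 4, -1, -4); Country B gets 7.
Maximizing over -3, -1, 7, Country B chooses High. Subgame-perfect outcome: (T2, High) with payoffs (4, 7).
For the simultaneous game, intersect best replies.
Country A's best replies: Free→T0; Moderate→T3; High→T2.
Country B's best replies: T0→Moderate; T1→Moderate; T2→Moderate; T3→Moderate; T4→High.
The unique mutual best reply is (T3, Moderate), giving (7, -1).
Country A earns 4 sequentially versus 7 at the Nash outcome: worse off.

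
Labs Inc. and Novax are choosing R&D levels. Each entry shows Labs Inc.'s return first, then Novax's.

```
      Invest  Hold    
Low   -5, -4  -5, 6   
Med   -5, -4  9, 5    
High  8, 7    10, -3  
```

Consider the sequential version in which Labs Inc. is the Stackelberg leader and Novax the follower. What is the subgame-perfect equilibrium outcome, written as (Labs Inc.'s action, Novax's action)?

(Med, Hold)

Solve by backward induction (Labs Inc. leads).
- Low: BR = Hold, leader payoff -5.
- Med: BR = Hold, leader payoff 9.
- High: BR = Invest, leader payoff 8.
Maximizing over -5, 9, 8, Labs Inc. chooses Med. Subgame-perfect outcome: (Med, Hold) with payoffs (9, 5).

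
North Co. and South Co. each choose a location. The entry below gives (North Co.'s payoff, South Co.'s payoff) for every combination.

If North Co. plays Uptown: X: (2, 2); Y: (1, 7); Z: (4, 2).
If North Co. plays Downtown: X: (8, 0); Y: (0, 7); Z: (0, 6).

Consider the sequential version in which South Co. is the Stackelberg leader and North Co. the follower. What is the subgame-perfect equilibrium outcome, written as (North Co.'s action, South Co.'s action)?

Work backward from North Co.'s decision.
- X → North Co. plays Downtown (best of 2, 8); South Co. gets 0.
- Y → North Co. plays Uptown (best of 1, 0); South Co. gets 7.
- Z → North Co. plays Uptown (best of 4, 0); South Co. gets 2.
Maximizing over 0, 7, 2, South Co. chooses Y. Subgame-perfect outcome: (Uptown, Y) with payoffs (1, 7).

(Uptown, Y)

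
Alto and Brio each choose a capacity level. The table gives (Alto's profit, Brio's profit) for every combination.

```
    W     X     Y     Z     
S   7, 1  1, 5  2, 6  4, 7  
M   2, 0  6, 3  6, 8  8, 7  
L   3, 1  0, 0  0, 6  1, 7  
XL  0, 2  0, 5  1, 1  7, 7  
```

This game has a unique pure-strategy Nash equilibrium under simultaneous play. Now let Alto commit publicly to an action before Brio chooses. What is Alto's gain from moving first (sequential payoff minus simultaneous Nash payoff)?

1

Brio best-responds to each possible Alto move:
- S → Brio plays Z (best of 1, 5, 6, 7); Alto gets 4.
- M → Brio plays Y (best of 0, 3, 8, 7); Alto gets 6.
- L → Brio plays Z (best of 1, 0, 6, 7); Alto gets 1.
- XL → Brio plays Z (best of 2, 5, 1, 7); Alto gets 7.
Alto's induced payoffs are 4, 6, 1, 7, so Alto commits to XL. Subgame-perfect outcome: (XL, Z) with payoffs (7, 7).
For the simultaneous game, intersect best replies.
Alto's best replies: W→S; X→M; Y→M; Z→M.
Brio's best replies: S→Z; M→Y; L→Z; XL→Z.
The unique mutual best reply is (M, Y), giving (6, 8).
Alto's commitment gain: 7 − 6 = 1.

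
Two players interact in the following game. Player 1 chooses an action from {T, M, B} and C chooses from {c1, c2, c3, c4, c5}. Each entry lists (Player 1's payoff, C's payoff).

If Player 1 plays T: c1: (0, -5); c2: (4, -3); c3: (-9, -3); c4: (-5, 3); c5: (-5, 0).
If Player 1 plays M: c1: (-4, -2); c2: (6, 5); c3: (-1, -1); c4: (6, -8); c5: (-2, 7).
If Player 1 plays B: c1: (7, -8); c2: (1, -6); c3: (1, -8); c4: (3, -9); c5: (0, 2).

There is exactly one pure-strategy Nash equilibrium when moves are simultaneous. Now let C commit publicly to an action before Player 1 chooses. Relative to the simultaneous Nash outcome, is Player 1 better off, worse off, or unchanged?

Backward induction with C moving first.
- c1 → Player 1 plays B (best of 0, -4, 7); C gets -8.
- c2 → Player 1 plays M (best of 4, 6, 1); C gets 5.
- c3 → Player 1 plays B (best of -9, -1, 1); C gets -8.
- c4 → Player 1 plays M (best of -5, 6, 3); C gets -8.
- c5 → Player 1 plays B (best of -5, -2, 0); C gets 2.
Among -8, 5, -8, -8, 2, the best is 5 at c2. Subgame-perfect outcome: (M, c2) with payoffs (6, 5).
Now find the simultaneous Nash equilibrium.
Player 1's best replies: c1→B; c2→M; c3→B; c4→M; c5→B.
C's best replies: T→c4; M→c5; B→c5.
Only (B, c5) has each player best-responding; Nash payoffs (0, 2).
Player 1 earns 6 sequentially versus 0 at the Nash outcome: better off.

better off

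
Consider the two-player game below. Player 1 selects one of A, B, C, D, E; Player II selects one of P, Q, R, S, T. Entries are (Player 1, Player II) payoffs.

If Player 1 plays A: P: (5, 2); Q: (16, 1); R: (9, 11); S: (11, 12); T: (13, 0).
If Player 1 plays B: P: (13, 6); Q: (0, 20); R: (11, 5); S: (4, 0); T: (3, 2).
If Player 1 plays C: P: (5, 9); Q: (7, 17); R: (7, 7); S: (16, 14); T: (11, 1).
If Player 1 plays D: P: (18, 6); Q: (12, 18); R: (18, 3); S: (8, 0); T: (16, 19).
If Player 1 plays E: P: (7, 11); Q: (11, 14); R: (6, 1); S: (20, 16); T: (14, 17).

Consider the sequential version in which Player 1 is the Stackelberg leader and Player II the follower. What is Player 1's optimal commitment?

D

Solve by backward induction (Player 1 leads).
- A: Player II compares 2, 1, 11, 12, 0 and picks S; Player 1 would get 11.
- B: Player II compares 6, 20, 5, 0, 2 and picks Q; Player 1 would get 0.
- C: Player II compares 9, 17, 7, 14, 1 and picks Q; Player 1 would get 7.
- D: Player II compares 6, 18, 3, 0, 19 and picks T; Player 1 would get 16.
- E: Player II compares 11, 14, 1, 16, 17 and picks T; Player 1 would get 14.
Player 1's induced payoffs are 11, 0, 7, 16, 14, so Player 1 commits to D. Subgame-perfect outcome: (D, T) with payoffs (16, 19).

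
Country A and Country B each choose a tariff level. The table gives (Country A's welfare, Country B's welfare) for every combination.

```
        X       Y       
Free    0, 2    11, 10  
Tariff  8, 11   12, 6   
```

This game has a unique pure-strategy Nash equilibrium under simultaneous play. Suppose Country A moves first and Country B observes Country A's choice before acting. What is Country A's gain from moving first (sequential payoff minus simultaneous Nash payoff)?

Solve by backward induction (Country A leads).
- Free: Country B compares 2, 10 and picks Y; Country A would get 11.
- Tariff: Country B compares 11, 6 and picks X; Country A would get 8.
Among 11, 8, the best is 11 at Free. Subgame-perfect outcome: (Free, Y) with payoffs (11, 10).
Under simultaneous play:
Country A's best replies: X→Tariff; Y→Tariff.
Country B's best replies: Free→Y; Tariff→X.
The unique mutual best reply is (Tariff, X), giving (8, 11).
Country A's commitment gain: 11 − 8 = 3.

3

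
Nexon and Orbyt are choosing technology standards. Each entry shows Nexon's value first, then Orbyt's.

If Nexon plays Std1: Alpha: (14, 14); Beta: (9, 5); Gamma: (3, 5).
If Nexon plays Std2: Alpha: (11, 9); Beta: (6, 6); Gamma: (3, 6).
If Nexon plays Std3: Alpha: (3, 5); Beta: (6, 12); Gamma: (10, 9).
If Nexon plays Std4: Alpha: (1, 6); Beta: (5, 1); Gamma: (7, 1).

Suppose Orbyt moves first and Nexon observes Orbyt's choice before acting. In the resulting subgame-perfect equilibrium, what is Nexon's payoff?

Solve by backward induction (Orbyt leads).
- Alpha: BR = Std1, leader payoff 14.
- Beta: BR = Std1, leader payoff 5.
- Gamma: BR = Std3, leader payoff 9.
Among 14, 5, 9, the best is 14 at Alpha. Subgame-perfect outcome: (Std1, Alpha) with payoffs (14, 14).

14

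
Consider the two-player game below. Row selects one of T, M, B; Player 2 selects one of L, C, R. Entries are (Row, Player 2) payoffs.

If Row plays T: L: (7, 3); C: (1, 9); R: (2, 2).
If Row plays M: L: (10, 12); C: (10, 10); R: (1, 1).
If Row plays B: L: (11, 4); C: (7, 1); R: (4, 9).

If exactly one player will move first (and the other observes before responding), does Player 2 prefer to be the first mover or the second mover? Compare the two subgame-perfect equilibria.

second

If Row leads: Player 2's best replies are T→C, M→L, B→R; Row's induced payoffs 1, 10, 4; outcome (M, L), payoffs (10, 12).
If Player 2 leads: Row's best replies are L→B, C→M, R→B; Player 2's induced payoffs 4, 10, 9; outcome (M, C), payoffs (10, 10).
Player 2 gets 10 moving first and 12 moving second, so Player 2 prefers to move second.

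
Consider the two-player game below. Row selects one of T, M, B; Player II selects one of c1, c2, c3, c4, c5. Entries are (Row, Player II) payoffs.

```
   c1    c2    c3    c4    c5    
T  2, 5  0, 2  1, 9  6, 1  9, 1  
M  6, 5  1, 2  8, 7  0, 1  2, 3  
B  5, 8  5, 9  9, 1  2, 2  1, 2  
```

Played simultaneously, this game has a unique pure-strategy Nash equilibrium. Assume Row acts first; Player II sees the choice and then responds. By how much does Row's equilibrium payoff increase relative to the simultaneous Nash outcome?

Player II best-responds to each possible Row move:
- T: BR = c3, leader payoff 1.
- M: BR = c3, leader payoff 8.
- B: BR = c2, leader payoff 5.
Among 1, 8, 5, the best is 8 at M. Subgame-perfect outcome: (M, c3) with payoffs (8, 7).
Under simultaneous play:
Row's best replies: c1→M; c2→B; c3→B; c4→T; c5→T.
Player II's best replies: T→c3; M→c3; B→c2.
The unique mutual best reply is (B, c2), giving (5, 9).
Row's commitment gain: 8 − 5 = 3.

3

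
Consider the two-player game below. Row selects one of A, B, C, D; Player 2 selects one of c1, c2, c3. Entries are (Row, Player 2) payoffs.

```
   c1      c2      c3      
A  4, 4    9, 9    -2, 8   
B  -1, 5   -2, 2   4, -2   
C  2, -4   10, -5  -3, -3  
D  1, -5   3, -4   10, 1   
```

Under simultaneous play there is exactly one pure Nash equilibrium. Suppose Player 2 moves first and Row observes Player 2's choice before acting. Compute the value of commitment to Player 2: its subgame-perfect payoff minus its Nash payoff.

3

Row best-responds to each possible Player 2 move:
- c1: BR = A, leader payoff 4.
- c2: BR = C, leader payoff -5.
- c3: BR = D, leader payoff 1.
Maximizing over 4, -5, 1, Player 2 chooses c1. Subgame-perfect outcome: (A, c1) with payoffs (4, 4).
Under simultaneous play:
Row's best replies: c1→A; c2→C; c3→D.
Player 2's best replies: A→c2; B→c1; C→c3; D→c3.
Only (D, c3) has each player best-responding; Nash payoffs (10, 1).
Player 2's commitment gain: 4 − 1 = 3.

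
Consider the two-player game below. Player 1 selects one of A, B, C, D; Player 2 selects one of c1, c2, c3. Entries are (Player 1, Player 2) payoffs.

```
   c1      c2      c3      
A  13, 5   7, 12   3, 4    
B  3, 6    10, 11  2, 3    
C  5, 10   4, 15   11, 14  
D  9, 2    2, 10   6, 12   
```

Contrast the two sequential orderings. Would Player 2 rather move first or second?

If Player 1 leads: Player 2's best replies are A→c2, B→c2, C→c2, D→c3; Player 1's induced payoffs 7, 10, 4, 6; outcome (B, c2), payoffs (10, 11).
If Player 2 leads: Player 1's best replies are c1→A, c2→B, c3→C; Player 2's induced payoffs 5, 11, 14; outcome (C, c3), payoffs (11, 14).
Player 2 gets 14 moving first and 11 moving second, so Player 2 prefers to move first.

first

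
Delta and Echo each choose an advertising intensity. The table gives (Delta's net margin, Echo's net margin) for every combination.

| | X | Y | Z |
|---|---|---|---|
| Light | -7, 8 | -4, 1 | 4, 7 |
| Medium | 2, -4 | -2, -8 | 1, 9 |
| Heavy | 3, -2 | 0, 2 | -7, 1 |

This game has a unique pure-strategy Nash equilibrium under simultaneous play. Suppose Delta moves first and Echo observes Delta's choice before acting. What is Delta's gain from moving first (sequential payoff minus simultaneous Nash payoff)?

1

Echo best-responds to each possible Delta move:
- Light → Echo plays X (best of 8, 1, 7); Delta gets -7.
- Medium → Echo plays Z (best of -4, -8, 9); Delta gets 1.
- Heavy → Echo plays Y (best of -2, 2, 1); Delta gets 0.
Among -7, 1, 0, the best is 1 at Medium. Subgame-perfect outcome: (Medium, Z) with payoffs (1, 9).
For the simultaneous game, intersect best replies.
Delta's best replies: X→Heavy; Y→Heavy; Z→Light.
Echo's best replies: Light→X; Medium→Z; Heavy→Y.
The unique mutual best reply is (Heavy, Y), giving (0, 2).
Delta's commitment gain: 1 − 0 = 1.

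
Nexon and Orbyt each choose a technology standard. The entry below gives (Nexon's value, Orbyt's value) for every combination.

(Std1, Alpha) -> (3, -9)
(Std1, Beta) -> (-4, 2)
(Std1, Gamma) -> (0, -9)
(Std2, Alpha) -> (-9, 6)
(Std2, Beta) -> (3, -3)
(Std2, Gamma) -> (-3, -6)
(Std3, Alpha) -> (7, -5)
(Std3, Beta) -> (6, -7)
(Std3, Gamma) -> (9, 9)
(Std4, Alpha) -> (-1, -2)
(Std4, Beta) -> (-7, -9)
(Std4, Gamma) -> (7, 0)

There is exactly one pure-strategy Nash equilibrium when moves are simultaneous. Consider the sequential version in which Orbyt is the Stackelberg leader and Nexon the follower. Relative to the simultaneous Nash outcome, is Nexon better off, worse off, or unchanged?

Solve by backward induction (Orbyt leads).
- Alpha → Nexon plays Std3 (best of 3, -9, 7, -1); Orbyt gets -5.
- Beta → Nexon plays Std3 (best of -4, 3, 6, -7); Orbyt gets -7.
- Gamma → Nexon plays Std3 (best of 0, -3, 9, 7); Orbyt gets 9.
Maximizing over -5, -7, 9, Orbyt chooses Gamma. Subgame-perfect outcome: (Std3, Gamma) with payoffs (9, 9).
For the simultaneous game, intersect best replies.
Nexon's best replies: Alpha→Std3; Beta→Std3; Gamma→Std3.
Orbyt's best replies: Std1→Beta; Std2→Alpha; Std3→Gamma; Std4→Gamma.
The unique mutual best reply is (Std3, Gamma), giving (9, 9).
Nexon earns 9 sequentially versus 9 at the Nash outcome: unchanged.

unchanged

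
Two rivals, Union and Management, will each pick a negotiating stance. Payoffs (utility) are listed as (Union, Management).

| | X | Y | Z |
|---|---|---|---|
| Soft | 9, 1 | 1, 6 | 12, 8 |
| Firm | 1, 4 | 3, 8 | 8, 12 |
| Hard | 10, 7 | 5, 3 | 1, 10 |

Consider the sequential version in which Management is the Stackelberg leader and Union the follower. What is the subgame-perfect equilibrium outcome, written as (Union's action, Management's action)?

(Soft, Z)

Solve by backward induction (Management leads).
- X → Union plays Hard (best of 9, 1, 10); Management gets 7.
- Y → Union plays Hard (best of 1, 3, 5); Management gets 3.
- Z → Union plays Soft (best of 12, 8, 1); Management gets 8.
Among 7, 3, 8, the best is 8 at Z. Subgame-perfect outcome: (Soft, Z) with payoffs (12, 8).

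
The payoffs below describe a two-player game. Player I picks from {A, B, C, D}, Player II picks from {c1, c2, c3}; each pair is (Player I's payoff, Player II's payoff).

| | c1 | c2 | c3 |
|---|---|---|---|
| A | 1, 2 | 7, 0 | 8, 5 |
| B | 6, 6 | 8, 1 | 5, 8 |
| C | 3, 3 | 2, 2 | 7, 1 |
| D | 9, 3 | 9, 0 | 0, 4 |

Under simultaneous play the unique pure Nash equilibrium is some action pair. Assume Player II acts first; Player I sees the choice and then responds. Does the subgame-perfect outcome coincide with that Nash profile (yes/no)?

yes

Player I best-responds to each possible Player II move:
- c1: Player I compares 1, 6, 3, 9 and picks D; Player II would get 3.
- c2: Player I compares 7, 8, 2, 9 and picks D; Player II would get 0.
- c3: Player I compares 8, 5, 7, 0 and picks A; Player II would get 5.
Maximizing over 3, 0, 5, Player II chooses c3. Subgame-perfect outcome: (A, c3) with payoffs (8, 5).
Under simultaneous play:
Player I's best replies: c1→D; c2→D; c3→A.
Player II's best replies: A→c3; B→c3; C→c1; D→c3.
The unique mutual best reply is (A, c3), giving (8, 5).
Sequential outcome (A, c3) coincides with the Nash profile (A, c3).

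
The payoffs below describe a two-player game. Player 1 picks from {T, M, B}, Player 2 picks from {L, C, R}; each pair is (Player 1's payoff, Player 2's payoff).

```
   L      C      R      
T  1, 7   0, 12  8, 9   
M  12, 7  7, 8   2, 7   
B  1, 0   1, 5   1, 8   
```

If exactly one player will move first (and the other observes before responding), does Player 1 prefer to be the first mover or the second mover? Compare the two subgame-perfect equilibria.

second

If Player 1 leads: Player 2's best replies are T→C, M→C, B→R; Player 1's induced payoffs 0, 7, 1; outcome (M, C), payoffs (7, 8).
If Player 2 leads: Player 1's best replies are L→M, C→M, R→T; Player 2's induced payoffs 7, 8, 9; outcome (T, R), payoffs (8, 9).
Player 1 gets 7 moving first and 8 moving second, so Player 1 prefers to move second.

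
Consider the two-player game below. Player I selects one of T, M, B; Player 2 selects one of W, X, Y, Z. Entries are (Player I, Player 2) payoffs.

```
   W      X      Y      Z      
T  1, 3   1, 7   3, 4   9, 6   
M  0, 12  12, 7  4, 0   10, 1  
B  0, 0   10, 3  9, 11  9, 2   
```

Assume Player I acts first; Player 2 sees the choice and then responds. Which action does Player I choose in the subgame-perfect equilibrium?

B

Work backward from Player 2's decision.
- T → Player 2 plays X (best of 3, 7, 4, 6); Player I gets 1.
- M → Player 2 plays W (best of 12, 7, 0, 1); Player I gets 0.
- B → Player 2 plays Y (best of 0, 3, 11, 2); Player I gets 9.
Maximizing over 1, 0, 9, Player I chooses B. Subgame-perfect outcome: (B, Y) with payoffs (9, 11).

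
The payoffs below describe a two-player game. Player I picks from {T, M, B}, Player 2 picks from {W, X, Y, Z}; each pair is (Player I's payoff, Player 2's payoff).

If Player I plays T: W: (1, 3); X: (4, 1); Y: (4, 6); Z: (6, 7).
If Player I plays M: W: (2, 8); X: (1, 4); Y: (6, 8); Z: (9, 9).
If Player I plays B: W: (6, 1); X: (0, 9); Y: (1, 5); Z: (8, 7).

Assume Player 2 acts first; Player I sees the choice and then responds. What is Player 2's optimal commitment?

Work backward from Player I's decision.
- W → Player I plays B (best of 1, 2, 6); Player 2 gets 1.
- X → Player I plays T (best of 4, 1, 0); Player 2 gets 1.
- Y → Player I plays M (best of 4, 6, 1); Player 2 gets 8.
- Z → Player I plays M (best of 6, 9, 8); Player 2 gets 9.
Player 2's induced payoffs are 1, 1, 8, 9, so Player 2 commits to Z. Subgame-perfect outcome: (M, Z) with payoffs (9, 9).

Z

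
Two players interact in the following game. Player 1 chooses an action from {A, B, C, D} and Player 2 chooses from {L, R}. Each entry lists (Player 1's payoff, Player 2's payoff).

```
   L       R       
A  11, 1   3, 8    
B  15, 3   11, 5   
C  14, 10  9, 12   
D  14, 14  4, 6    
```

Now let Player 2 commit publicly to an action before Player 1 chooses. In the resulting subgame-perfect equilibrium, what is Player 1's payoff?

Solve by backward induction (Player 2 leads).
- L → Player 1 plays B (best of 11, 15, 14, 14); Player 2 gets 3.
- R → Player 1 plays B (best of 3, 11, 9, 4); Player 2 gets 5.
Player 2's induced payoffs are 3, 5, so Player 2 commits to R. Subgame-perfect outcome: (B, R) with payoffs (11, 5).

11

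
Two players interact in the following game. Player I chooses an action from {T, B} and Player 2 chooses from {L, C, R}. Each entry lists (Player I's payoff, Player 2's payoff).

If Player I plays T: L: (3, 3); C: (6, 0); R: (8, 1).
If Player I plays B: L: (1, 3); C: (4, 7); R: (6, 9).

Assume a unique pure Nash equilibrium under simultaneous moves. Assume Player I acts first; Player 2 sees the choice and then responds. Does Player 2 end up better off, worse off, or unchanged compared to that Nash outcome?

better off

Work backward from Player 2's decision.
- T: BR = L, leader payoff 3.
- B: BR = R, leader payoff 6.
Maximizing over 3, 6, Player I chooses B. Subgame-perfect outcome: (B, R) with payoffs (6, 9).
Under simultaneous play:
Player I's best replies: L→T; C→T; R→T.
Player 2's best replies: T→L; B→R.
Only (T, L) has each player best-responding; Nash payoffs (3, 3).
Player 2 earns 9 sequentially versus 3 at the Nash outcome: better off.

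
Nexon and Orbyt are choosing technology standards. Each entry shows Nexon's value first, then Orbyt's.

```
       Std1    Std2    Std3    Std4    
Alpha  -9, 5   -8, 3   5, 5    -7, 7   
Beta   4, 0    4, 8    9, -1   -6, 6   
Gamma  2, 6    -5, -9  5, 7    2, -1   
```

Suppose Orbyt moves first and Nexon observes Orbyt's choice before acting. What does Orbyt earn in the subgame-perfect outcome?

Nexon best-responds to each possible Orbyt move:
- Std1: Nexon compares -9, 4, 2 and picks Beta; Orbyt would get 0.
- Std2: Nexon compares -8, 4, -5 and picks Beta; Orbyt would get 8.
- Std3: Nexon compares 5, 9, 5 and picks Beta; Orbyt would get -1.
- Std4: Nexon compares -7, -6, 2 and picks Gamma; Orbyt would get -1.
Among 0, 8, -1, -1, the best is 8 at Std2. Subgame-perfect outcome: (Beta, Std2) with payoffs (4, 8).

8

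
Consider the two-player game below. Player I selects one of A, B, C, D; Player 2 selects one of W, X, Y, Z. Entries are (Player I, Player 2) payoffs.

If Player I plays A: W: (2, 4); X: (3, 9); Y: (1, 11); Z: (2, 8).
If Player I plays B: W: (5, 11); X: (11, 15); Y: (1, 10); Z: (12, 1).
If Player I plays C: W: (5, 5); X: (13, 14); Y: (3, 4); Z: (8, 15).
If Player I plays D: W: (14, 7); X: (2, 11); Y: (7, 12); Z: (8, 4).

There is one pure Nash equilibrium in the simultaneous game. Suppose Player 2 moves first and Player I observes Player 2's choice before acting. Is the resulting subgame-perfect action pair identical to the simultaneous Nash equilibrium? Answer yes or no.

Player I best-responds to each possible Player 2 move:
- W: Player I compares 2, 5, 5, 14 and picks D; Player 2 would get 7.
- X: Player I compares 3, 11, 13, 2 and picks C; Player 2 would get 14.
- Y: Player I compares 1, 1, 3, 7 and picks D; Player 2 would get 12.
- Z: Player I compares 2, 12, 8, 8 and picks B; Player 2 would get 1.
Player 2's induced payoffs are 7, 14, 12, 1, so Player 2 commits to X. Subgame-perfect outcome: (C, X) with payoffs (13, 14).
For the simultaneous game, intersect best replies.
Player I's best replies: W→D; X→C; Y→D; Z→B.
Player 2's best replies: A→Y; B→X; C→Z; D→Y.
The unique mutual best reply is (D, Y), giving (7, 12).
Sequential outcome (C, X) differs from the Nash profile (D, Y).

no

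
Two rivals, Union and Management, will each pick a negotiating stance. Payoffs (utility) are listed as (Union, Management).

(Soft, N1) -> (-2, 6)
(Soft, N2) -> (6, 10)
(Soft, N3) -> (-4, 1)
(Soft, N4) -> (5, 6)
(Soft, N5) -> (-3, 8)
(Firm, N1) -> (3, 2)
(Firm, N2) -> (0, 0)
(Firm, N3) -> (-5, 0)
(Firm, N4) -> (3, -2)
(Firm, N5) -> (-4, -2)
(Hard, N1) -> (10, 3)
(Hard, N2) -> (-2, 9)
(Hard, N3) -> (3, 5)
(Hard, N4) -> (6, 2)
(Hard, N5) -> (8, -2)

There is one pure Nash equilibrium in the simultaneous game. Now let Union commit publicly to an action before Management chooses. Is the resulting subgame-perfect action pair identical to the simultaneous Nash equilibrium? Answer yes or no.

Solve by backward induction (Union leads).
- Soft: BR = N2, leader payoff 6.
- Firm: BR = N1, leader payoff 3.
- Hard: BR = N2, leader payoff -2.
Among 6, 3, -2, the best is 6 at Soft. Subgame-perfect outcome: (Soft, N2) with payoffs (6, 10).
Now find the simultaneous Nash equilibrium.
Union's best replies: N1→Hard; N2→Soft; N3→Hard; N4→Hard; N5→Hard.
Management's best replies: Soft→N2; Firm→N1; Hard→N2.
Only (Soft, N2) has each player best-responding; Nash payoffs (6, 10).
Sequential outcome (Soft, N2) coincides with the Nash profile (Soft, N2).

yes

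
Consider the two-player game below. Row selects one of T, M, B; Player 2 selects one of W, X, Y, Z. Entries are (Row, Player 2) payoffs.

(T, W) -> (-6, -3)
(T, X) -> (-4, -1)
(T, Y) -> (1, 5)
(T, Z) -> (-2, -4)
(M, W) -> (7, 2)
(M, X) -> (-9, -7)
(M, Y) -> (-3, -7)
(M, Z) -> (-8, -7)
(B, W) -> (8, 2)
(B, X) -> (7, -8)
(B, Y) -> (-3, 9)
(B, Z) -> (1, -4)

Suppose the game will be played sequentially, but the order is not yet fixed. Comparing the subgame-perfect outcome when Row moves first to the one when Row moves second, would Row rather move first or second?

If Row leads: Player 2's best replies are T→Y, M→W, B→Y; Row's induced payoffs 1, 7, -3; outcome (M, W), payoffs (7, 2).
If Player 2 leads: Row's best replies are W→B, X→B, Y→T, Z→B; Player 2's induced payoffs 2, -8, 5, -4; outcome (T, Y), payoffs (1, 5).
Row gets 7 moving first and 1 moving second, so Row prefers to move first.

first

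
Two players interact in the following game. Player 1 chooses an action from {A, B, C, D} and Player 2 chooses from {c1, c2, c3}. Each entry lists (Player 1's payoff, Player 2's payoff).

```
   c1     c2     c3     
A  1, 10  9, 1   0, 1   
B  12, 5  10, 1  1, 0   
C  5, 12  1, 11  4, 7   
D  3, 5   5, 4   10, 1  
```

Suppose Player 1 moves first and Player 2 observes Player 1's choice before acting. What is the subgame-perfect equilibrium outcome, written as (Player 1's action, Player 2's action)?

(B, c1)

Solve by backward induction (Player 1 leads).
- A → Player 2 plays c1 (best of 10, 1, 1); Player 1 gets 1.
- B → Player 2 plays c1 (best of 5, 1, 0); Player 1 gets 12.
- C → Player 2 plays c1 (best of 12, 11, 7); Player 1 gets 5.
- D → Player 2 plays c1 (best of 5, 4, 1); Player 1 gets 3.
Player 1's induced payoffs are 1, 12, 5, 3, so Player 1 commits to B. Subgame-perfect outcome: (B, c1) with payoffs (12, 5).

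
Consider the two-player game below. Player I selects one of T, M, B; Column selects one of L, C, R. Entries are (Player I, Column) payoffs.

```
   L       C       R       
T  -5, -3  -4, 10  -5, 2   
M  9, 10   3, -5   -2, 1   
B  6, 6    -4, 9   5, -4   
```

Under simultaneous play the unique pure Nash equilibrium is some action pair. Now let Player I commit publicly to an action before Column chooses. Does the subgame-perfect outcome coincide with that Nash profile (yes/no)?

yes

Column best-responds to each possible Player I move:
- T: Column compares -3, 10, 2 and picks C; Player I would get -4.
- M: Column compares 10, -5, 1 and picks L; Player I would get 9.
- B: Column compares 6, 9, -4 and picks C; Player I would get -4.
Among -4, 9, -4, the best is 9 at M. Subgame-perfect outcome: (M, L) with payoffs (9, 10).
Under simultaneous play:
Player I's best replies: L→M; C→M; R→B.
Column's best replies: T→C; M→L; B→C.
Only (M, L) has each player best-responding; Nash payoffs (9, 10).
Sequential outcome (M, L) coincides with the Nash profile (M, L).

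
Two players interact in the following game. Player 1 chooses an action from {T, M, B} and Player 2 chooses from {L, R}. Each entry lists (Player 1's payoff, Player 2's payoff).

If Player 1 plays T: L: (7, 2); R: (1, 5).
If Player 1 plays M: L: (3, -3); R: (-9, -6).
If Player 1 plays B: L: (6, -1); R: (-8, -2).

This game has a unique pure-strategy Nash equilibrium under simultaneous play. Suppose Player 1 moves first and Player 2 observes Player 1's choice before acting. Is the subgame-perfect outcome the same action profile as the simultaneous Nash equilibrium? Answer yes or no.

Work backward from Player 2's decision.
- T: Player 2 compares 2, 5 and picks R; Player 1 would get 1.
- M: Player 2 compares -3, -6 and picks L; Player 1 would get 3.
- B: Player 2 compares -1, -2 and picks L; Player 1 would get 6.
Among 1, 3, 6, the best is 6 at B. Subgame-perfect outcome: (B, L) with payoffs (6, -1).
Now find the simultaneous Nash equilibrium.
Player 1's best replies: L→T; R→T.
Player 2's best replies: T→R; M→L; B→L.
Only (T, R) has each player best-responding; Nash payoffs (1, 5).
Sequential outcome (B, L) differs from the Nash profile (T, R).

no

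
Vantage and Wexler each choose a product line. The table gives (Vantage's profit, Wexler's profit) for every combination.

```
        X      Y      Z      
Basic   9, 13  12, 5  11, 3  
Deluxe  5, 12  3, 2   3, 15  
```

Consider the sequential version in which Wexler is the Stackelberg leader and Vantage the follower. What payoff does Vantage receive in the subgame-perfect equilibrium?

Solve by backward induction (Wexler leads).
- X: Vantage compares 9, 5 and picks Basic; Wexler would get 13.
- Y: Vantage compares 12, 3 and picks Basic; Wexler would get 5.
- Z: Vantage compares 11, 3 and picks Basic; Wexler would get 3.
Among 13, 5, 3, the best is 13 at X. Subgame-perfect outcome: (Basic, X) with payoffs (9, 13).

9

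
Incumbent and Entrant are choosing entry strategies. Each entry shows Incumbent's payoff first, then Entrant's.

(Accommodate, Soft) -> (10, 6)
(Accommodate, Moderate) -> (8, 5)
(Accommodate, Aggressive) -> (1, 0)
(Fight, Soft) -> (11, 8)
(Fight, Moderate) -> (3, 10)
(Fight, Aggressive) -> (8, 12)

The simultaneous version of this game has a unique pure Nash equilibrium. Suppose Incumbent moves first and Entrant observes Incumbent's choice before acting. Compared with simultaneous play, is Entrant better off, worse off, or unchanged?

Backward induction with Incumbent moving first.
- Accommodate → Entrant plays Soft (best of 6, 5, 0); Incumbent gets 10.
- Fight → Entrant plays Aggressive (best of 8, 10, 12); Incumbent gets 8.
Among 10, 8, the best is 10 at Accommodate. Subgame-perfect outcome: (Accommodate, Soft) with payoffs (10, 6).
For the simultaneous game, intersect best replies.
Incumbent's best replies: Soft→Fight; Moderate→Accommodate; Aggressive→Fight.
Entrant's best replies: Accommodate→Soft; Fight→Aggressive.
Only (Fight, Aggressive) has each player best-responding; Nash payoffs (8, 12).
Entrant earns 6 sequentially versus 12 at the Nash outcome: worse off.

worse off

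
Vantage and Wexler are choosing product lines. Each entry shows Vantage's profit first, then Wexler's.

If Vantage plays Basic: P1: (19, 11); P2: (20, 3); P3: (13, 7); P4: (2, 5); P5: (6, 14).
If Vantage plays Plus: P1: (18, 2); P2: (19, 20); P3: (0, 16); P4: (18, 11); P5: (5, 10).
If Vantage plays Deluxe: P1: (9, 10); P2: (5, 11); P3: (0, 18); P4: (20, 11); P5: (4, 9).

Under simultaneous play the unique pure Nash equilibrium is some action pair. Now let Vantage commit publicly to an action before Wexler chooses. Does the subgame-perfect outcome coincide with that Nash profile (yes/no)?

no

Backward induction with Vantage moving first.
- Basic: BR = P5, leader payoff 6.
- Plus: BR = P2, leader payoff 19.
- Deluxe: BR = P3, leader payoff 0.
Among 6, 19, 0, the best is 19 at Plus. Subgame-perfect outcome: (Plus, P2) with payoffs (19, 20).
For the simultaneous game, intersect best replies.
Vantage's best replies: P1→Basic; P2→Basic; P3→Basic; P4→Deluxe; P5→Basic.
Wexler's best replies: Basic→P5; Plus→P2; Deluxe→P3.
Only (Basic, P5) has each player best-responding; Nash payoffs (6, 14).
Sequential outcome (Plus, P2) differs from the Nash profile (Basic, P5).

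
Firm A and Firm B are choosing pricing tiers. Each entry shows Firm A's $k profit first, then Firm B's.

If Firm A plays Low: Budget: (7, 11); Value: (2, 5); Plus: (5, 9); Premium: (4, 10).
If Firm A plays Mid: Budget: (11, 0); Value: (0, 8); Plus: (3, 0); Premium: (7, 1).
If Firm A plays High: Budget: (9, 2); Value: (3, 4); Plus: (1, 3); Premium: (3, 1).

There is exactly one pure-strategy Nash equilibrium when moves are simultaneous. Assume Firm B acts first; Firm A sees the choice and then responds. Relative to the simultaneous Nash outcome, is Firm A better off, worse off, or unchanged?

better off

Work backward from Firm A's decision.
- Budget: BR = Mid, leader payoff 0.
- Value: BR = High, leader payoff 4.
- Plus: BR = Low, leader payoff 9.
- Premium: BR = Mid, leader payoff 1.
Firm B's induced payoffs are 0, 4, 9, 1, so Firm B commits to Plus. Subgame-perfect outcome: (Low, Plus) with payoffs (5, 9).
For the simultaneous game, intersect best replies.
Firm A's best replies: Budget→Mid; Value→High; Plus→Low; Premium→Mid.
Firm B's best replies: Low→Budget; Mid→Value; High→Value.
Only (High, Value) has each player best-responding; Nash payoffs (3, 4).
Firm A earns 5 sequentially versus 3 at the Nash outcome: better off.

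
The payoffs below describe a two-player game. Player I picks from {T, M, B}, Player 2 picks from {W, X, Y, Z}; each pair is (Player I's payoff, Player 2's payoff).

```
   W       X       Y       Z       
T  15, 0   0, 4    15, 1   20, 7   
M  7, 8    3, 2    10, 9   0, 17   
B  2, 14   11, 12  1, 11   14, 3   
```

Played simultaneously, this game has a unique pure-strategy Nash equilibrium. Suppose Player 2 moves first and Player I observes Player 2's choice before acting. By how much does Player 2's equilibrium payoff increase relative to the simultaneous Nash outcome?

Solve by backward induction (Player 2 leads).
- W: BR = T, leader payoff 0.
- X: BR = B, leader payoff 12.
- Y: BR = T, leader payoff 1.
- Z: BR = T, leader payoff 7.
Player 2's induced payoffs are 0, 12, 1, 7, so Player 2 commits to X. Subgame-perfect outcome: (B, X) with payoffs (11, 12).
Now find the simultaneous Nash equilibrium.
Player I's best replies: W→T; X→B; Y→T; Z→T.
Player 2's best replies: T→Z; M→Z; B→W.
The unique mutual best reply is (T, Z), giving (20, 7).
Player 2's commitment gain: 12 − 7 = 5.

5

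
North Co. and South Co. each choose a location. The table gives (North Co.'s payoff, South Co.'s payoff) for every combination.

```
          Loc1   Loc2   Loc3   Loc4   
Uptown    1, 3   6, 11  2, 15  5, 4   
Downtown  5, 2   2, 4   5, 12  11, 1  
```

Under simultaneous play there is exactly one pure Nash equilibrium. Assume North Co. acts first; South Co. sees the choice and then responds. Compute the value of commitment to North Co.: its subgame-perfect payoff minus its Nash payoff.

0

South Co. best-responds to each possible North Co. move:
- Uptown → South Co. plays Loc3 (best of 3, 11, 15, 4); North Co. gets 2.
- Downtown → South Co. plays Loc3 (best of 2, 4, 12, 1); North Co. gets 5.
North Co.'s induced payoffs are 2, 5, so North Co. commits to Downtown. Subgame-perfect outcome: (Downtown, Loc3) with payoffs (5, 12).
For the simultaneous game, intersect best replies.
North Co.'s best replies: Loc1→Downtown; Loc2→Uptown; Loc3→Downtown; Loc4→Downtown.
South Co.'s best replies: Uptown→Loc3; Downtown→Loc3.
The unique mutual best reply is (Downtown, Loc3), giving (5, 12).
North Co.'s commitment gain: 5 − 5 = 0.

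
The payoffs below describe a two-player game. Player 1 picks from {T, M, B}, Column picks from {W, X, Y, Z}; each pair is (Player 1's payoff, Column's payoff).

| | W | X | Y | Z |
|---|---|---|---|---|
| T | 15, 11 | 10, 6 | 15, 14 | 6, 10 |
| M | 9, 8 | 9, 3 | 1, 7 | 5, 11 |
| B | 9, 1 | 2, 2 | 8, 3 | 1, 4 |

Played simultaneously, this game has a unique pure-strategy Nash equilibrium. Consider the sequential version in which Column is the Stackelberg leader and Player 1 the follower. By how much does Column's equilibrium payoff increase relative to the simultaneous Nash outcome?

0

Work backward from Player 1's decision.
- W → Player 1 plays T (best of 15, 9, 9); Column gets 11.
- X → Player 1 plays T (best of 10, 9, 2); Column gets 6.
- Y → Player 1 plays T (best of 15, 1, 8); Column gets 14.
- Z → Player 1 plays T (best of 6, 5, 1); Column gets 10.
Maximizing over 11, 6, 14, 10, Column chooses Y. Subgame-perfect outcome: (T, Y) with payoffs (15, 14).
For the simultaneous game, intersect best replies.
Player 1's best replies: W→T; X→T; Y→T; Z→T.
Column's best replies: T→Y; M→Z; B→Z.
Only (T, Y) has each player best-responding; Nash payoffs (15, 14).
Column's commitment gain: 14 − 14 = 0.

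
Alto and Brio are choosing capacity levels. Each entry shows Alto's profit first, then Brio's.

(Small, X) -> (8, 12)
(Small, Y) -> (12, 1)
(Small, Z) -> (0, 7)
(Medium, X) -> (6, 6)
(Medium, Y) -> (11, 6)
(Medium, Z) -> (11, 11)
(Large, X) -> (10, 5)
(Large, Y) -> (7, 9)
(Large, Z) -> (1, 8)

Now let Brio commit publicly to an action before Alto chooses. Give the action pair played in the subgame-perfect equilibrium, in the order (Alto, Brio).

(Medium, Z)

Work backward from Alto's decision.
- X → Alto plays Large (best of 8, 6, 10); Brio gets 5.
- Y → Alto plays Small (best of 12, 11, 7); Brio gets 1.
- Z → Alto plays Medium (best of 0, 11, 1); Brio gets 11.
Brio's induced payoffs are 5, 1, 11, so Brio commits to Z. Subgame-perfect outcome: (Medium, Z) with payoffs (11, 11).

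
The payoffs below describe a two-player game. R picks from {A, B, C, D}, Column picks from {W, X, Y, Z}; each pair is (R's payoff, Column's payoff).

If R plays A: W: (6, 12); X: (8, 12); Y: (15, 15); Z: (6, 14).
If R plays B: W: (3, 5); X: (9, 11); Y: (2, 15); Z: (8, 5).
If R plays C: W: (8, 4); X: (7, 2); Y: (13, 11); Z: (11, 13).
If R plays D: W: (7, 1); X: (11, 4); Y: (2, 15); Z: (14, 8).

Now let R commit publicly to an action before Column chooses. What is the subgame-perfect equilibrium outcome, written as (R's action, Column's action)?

(A, Y)

Column best-responds to each possible R move:
- A: BR = Y, leader payoff 15.
- B: BR = Y, leader payoff 2.
- C: BR = Z, leader payoff 11.
- D: BR = Y, leader payoff 2.
R's induced payoffs are 15, 2, 11, 2, so R commits to A. Subgame-perfect outcome: (A, Y) with payoffs (15, 15).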